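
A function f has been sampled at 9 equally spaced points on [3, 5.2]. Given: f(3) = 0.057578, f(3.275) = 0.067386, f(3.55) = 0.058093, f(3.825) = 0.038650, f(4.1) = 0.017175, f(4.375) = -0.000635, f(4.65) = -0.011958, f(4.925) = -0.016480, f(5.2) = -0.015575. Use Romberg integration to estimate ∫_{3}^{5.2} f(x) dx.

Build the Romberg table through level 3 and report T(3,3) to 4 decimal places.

T(0,0) (trapezoid, 1 panel, h=2.2000): 0.046203
T(1,0) (trapezoid, 2 panels, h=1.1000): 0.041994
T(2,0) (trapezoid, 4 panels, h=0.5500): 0.046371
T(3,0) (trapezoid, 8 panels, h=0.2750): 0.047639
T(1,1) = 0.041994 + (0.041994 − 0.046203)/3 = 0.040591
T(2,1) = 0.046371 + (0.046371 − 0.041994)/3 = 0.047830
T(3,1) = 0.047639 + (0.047639 − 0.046371)/3 = 0.048062
T(2,2) = 0.047830 + (0.047830 − 0.040591)/15 = 0.048313
T(3,2) = 0.048062 + (0.048062 − 0.047830)/15 = 0.048077
T(3,3) = 0.048077 + (0.048077 − 0.048313)/63 = 0.048073

0.0481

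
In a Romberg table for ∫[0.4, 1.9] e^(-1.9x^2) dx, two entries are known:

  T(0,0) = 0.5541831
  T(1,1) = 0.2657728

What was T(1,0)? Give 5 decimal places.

0.33788

From T(1,1) = (4·T(1,0) − T(0,0))/3, solve for T(1,0):
4·T(1,0) = 3·0.2657728 + 0.5541831 = 1.3515015
T(1,0) = 0.3378754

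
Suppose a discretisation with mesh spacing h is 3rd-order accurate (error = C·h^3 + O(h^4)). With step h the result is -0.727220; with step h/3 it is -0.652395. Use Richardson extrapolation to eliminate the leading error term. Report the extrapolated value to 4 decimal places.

-0.6495

Extrapolated value = (27·A(h/3) − A(h)) / (27 − 1)
= (27·(-0.652395) − (-0.727220)) / 26
= -16.887445 / 26 = -0.649517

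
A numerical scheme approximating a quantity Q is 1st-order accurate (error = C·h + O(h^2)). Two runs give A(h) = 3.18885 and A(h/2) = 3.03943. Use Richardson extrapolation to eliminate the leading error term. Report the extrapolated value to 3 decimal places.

The leading error scales as h; refining by a factor of 2 reduces it by 2^1 = 2.
Extrapolated value = (2·A(h/2) − A(h)) / (2 − 1)
= (2·3.03943 − 3.18885) / 1
= 2.89001 / 1 = 2.89001

2.890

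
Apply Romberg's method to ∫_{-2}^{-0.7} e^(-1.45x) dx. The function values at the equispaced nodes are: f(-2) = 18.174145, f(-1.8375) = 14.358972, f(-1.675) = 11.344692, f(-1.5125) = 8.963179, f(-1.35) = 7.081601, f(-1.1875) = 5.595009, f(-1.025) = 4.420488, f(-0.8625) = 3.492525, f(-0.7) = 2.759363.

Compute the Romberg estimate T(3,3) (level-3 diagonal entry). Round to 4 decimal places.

10.6309

T(0,0) (trapezoid, 1 panel, h=1.3000): 13.606780
T(1,0) (trapezoid, 2 panels, h=0.6500): 11.406431
T(2,0) (trapezoid, 4 panels, h=0.3250): 10.826899
T(3,0) (trapezoid, 8 panels, h=0.1625): 10.680023
T(1,1) = 11.406431 + (11.406431 − 13.606780)/3 = 10.672981
T(2,1) = 10.826899 + (10.826899 − 11.406431)/3 = 10.633722
T(3,1) = 10.680023 + (10.680023 − 10.826899)/3 = 10.631064
T(2,2) = 10.633722 + (10.633722 − 10.672981)/15 = 10.631105
T(3,2) = 10.631064 + (10.631064 − 10.633722)/15 = 10.630887
T(3,3) = 10.630887 + (10.630887 − 10.631105)/63 = 10.630884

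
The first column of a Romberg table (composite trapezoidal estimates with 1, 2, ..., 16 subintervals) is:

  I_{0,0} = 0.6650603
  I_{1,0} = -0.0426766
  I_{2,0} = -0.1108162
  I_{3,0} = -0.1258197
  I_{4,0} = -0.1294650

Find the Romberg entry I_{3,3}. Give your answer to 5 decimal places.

Richardson extrapolation on the trapezoidal column (denominator 4−1=3):
I_{1,1} = (4·(-0.0426766) − 0.6650603) / 3 = -0.2785889
I_{2,1} = -0.1108162 + (-0.1108162 − (-0.0426766))/3 = -0.1335294
I_{3,1} = (4·(-0.1258197) − (-0.1108162)) / 3 = -0.1308209
I_{2,2} = (16·(-0.1335294) − (-0.2785889)) / 15 = -0.1238588
I_{3,2} = (16·(-0.1308209) − (-0.1335294)) / 15 = -0.1306403
I_{3,3} = -0.1306403 + (-0.1306403 − (-0.1238588))/63 = -0.1307479

-0.13075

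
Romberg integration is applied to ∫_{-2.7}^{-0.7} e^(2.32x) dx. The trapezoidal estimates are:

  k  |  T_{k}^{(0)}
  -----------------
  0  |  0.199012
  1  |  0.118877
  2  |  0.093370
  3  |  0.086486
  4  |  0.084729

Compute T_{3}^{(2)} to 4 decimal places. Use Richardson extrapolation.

0.0841

Richardson extrapolation on the trapezoidal column (denominator 4−1=3):
T_{2}^{(1)} = (4·0.093370 − 0.118877) / 3 = 0.084868
T_{3}^{(1)} = (4·0.086486 − 0.093370) / 3 = 0.084191
T_{3}^{(2)} = 0.084191 + (0.084191 − 0.084868)/15 = 0.084146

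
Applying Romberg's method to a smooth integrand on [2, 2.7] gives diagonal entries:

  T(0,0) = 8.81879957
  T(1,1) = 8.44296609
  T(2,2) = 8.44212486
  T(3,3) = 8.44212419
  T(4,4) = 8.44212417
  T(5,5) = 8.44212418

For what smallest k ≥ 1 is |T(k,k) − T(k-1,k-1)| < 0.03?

|T(1,1) − T(0,0)| = 0.37583348 ≥ 0.03
|T(2,2) − T(1,1)| = 0.00084123 < 0.03

k = 2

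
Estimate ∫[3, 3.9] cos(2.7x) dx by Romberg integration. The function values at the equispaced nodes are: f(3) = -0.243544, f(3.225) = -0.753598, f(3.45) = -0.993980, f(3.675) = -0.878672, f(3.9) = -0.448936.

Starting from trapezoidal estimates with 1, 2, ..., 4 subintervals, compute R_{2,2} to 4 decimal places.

-0.6901

R_{0,0} (trapezoid, 1 panel, h=0.9000): -0.311616
R_{1,0} (trapezoid, 2 panels, h=0.4500): -0.603099
R_{2,0} (trapezoid, 4 panels, h=0.2250): -0.668810
R_{1,1} = -0.603099 + (-0.603099 − (-0.311616))/3 = -0.700260
R_{2,1} = -0.668810 + (-0.668810 − (-0.603099))/3 = -0.690714
R_{2,2} = -0.690714 + (-0.690714 − (-0.700260))/15 = -0.690078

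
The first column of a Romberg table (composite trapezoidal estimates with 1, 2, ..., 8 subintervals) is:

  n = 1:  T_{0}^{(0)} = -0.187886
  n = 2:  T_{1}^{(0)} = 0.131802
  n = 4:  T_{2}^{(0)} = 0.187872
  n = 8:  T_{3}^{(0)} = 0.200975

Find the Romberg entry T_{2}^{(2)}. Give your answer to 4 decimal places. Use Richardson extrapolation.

Richardson extrapolation on the trapezoidal column (denominator 4−1=3):
T_{1}^{(1)} = (4·0.131802 − (-0.187886)) / 3 = 0.238365
T_{2}^{(1)} = 0.187872 + (0.187872 − 0.131802)/3 = 0.206562
T_{2}^{(2)} = (16·0.206562 − 0.238365) / 15 = 0.204442
(Column j=1 coincides with Simpson's rule on the same nodes.)

0.2044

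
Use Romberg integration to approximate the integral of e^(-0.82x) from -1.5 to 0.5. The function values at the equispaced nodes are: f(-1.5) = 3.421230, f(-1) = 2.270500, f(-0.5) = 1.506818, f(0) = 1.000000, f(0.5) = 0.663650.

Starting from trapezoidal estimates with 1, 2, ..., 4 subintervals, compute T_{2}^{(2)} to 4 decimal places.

T_{0}^{(0)} (trapezoid, 1 panel, h=2.0000): 4.084880
T_{1}^{(0)} (trapezoid, 2 panels, h=1.0000): 3.549258
T_{2}^{(0)} (trapezoid, 4 panels, h=0.5000): 3.409879
T_{1}^{(1)} = 3.549258 + (3.549258 − 4.084880)/3 = 3.370717
T_{2}^{(1)} = 3.409879 + (3.409879 − 3.549258)/3 = 3.363419
T_{2}^{(2)} = 3.363419 + (3.363419 − 3.370717)/15 = 3.362932

3.3629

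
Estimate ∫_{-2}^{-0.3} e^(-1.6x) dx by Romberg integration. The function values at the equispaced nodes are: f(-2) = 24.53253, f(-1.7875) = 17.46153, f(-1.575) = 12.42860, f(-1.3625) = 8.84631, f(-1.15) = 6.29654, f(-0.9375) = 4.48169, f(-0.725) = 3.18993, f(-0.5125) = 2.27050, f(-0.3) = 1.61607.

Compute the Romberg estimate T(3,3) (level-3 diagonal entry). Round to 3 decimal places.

T(0,0) (trapezoid, 1 panel, h=1.7000): 22.22631
T(1,0) (trapezoid, 2 panels, h=0.8500): 16.46521
T(2,0) (trapezoid, 4 panels, h=0.4250): 14.87048
T(3,0) (trapezoid, 8 panels, h=0.2125): 14.46050
T(1,1) = 16.46521 + (16.46521 − 22.22631)/3 = 14.54484
T(2,1) = 14.87048 + (14.87048 − 16.46521)/3 = 14.33890
T(3,1) = 14.46050 + (14.46050 − 14.87048)/3 = 14.32384
T(2,2) = 14.33890 + (14.33890 − 14.54484)/15 = 14.32517
T(3,2) = 14.32384 + (14.32384 − 14.33890)/15 = 14.32284
T(3,3) = 14.32284 + (14.32284 − 14.32517)/63 = 14.32280

14.323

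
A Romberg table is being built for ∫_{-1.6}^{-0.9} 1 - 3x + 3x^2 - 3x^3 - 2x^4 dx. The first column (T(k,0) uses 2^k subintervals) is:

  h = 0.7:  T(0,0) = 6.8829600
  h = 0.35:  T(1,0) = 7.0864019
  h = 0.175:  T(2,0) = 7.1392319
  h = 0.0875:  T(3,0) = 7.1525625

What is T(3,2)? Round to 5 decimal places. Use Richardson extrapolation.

7.15702

T(2,1) = 7.1392319 + (7.1392319 − 7.0864019)/3 = 7.1568419
T(3,1) = 7.1525625 + (7.1525625 − 7.1392319)/3 = 7.1570060
T(3,2) = (16·7.1570060 − 7.1568419) / 15 = 7.1570169
(Column j=1 coincides with Simpson's rule on the same nodes.)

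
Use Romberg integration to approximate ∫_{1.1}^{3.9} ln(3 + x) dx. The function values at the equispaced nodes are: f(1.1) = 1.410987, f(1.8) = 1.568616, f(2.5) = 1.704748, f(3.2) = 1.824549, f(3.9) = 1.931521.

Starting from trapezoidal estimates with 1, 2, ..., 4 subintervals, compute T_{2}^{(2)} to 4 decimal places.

4.7424

T_{0}^{(0)} (trapezoid, 1 panel, h=2.8000): 4.679511
T_{1}^{(0)} (trapezoid, 2 panels, h=1.4000): 4.726403
T_{2}^{(0)} (trapezoid, 4 panels, h=0.7000): 4.738417
T_{1}^{(1)} = 4.726403 + (4.726403 − 4.679511)/3 = 4.742034
T_{2}^{(1)} = 4.738417 + (4.738417 − 4.726403)/3 = 4.742422
T_{2}^{(2)} = 4.742422 + (4.742422 − 4.742034)/15 = 4.742448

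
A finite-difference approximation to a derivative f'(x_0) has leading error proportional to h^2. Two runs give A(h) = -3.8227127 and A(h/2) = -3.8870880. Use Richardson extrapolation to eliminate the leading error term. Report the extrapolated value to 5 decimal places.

Extrapolated value = (4·A(h/2) − A(h)) / (4 − 1)
= (4·(-3.8870880) − (-3.8227127)) / 3
= -11.7256393 / 3 = -3.9085464

-3.90855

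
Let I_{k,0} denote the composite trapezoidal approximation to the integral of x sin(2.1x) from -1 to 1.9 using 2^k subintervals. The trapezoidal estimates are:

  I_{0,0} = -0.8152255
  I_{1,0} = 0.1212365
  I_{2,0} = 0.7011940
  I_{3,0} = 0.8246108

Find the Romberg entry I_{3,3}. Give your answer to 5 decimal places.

0.86286

I_{1,1} = (4·0.1212365 − (-0.8152255)) / 3 = 0.4333905
I_{2,1} = (4·0.7011940 − 0.1212365) / 3 = 0.8945132
I_{3,1} = 0.8246108 + (0.8246108 − 0.7011940)/3 = 0.8657497
I_{2,2} = 0.8945132 + (0.8945132 − 0.4333905)/15 = 0.9252547
I_{3,2} = (16·0.8657497 − 0.8945132) / 15 = 0.8638321
I_{3,3} = 0.8638321 + (0.8638321 − 0.9252547)/63 = 0.8628571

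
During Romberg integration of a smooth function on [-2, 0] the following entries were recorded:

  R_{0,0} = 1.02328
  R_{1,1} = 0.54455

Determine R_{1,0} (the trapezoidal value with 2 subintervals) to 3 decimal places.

0.664

From R_{1,1} = (4·R_{1,0} − R_{0,0})/3, solve for R_{1,0}:
4·R_{1,0} = 3·0.54455 + 1.02328 = 2.65693
R_{1,0} = 0.66423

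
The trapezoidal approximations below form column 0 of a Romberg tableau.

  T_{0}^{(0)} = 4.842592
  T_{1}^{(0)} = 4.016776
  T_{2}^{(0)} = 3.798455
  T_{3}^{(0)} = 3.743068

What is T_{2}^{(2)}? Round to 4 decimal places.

3.7246

Richardson extrapolation on the trapezoidal column (denominator 4−1=3):
T_{1}^{(1)} = 4.016776 + (4.016776 − 4.842592)/3 = 3.741504
T_{2}^{(1)} = (4·3.798455 − 4.016776) / 3 = 3.725681
T_{2}^{(2)} = (16·3.725681 − 3.741504) / 15 = 3.724626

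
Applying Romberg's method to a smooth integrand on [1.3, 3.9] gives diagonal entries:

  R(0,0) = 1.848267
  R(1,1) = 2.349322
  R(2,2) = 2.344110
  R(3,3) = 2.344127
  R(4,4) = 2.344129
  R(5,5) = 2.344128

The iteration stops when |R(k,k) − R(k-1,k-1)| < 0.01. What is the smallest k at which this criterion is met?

k = 2

|R(1,1) − R(0,0)| = 0.501055 ≥ 0.01
|R(2,2) − R(1,1)| = 0.005212 < 0.01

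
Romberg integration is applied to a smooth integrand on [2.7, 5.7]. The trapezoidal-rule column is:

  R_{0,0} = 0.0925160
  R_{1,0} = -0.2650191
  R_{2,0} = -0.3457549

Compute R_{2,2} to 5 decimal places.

Richardson extrapolation on the trapezoidal column (denominator 4−1=3):
R_{1,1} = -0.2650191 + (-0.2650191 − 0.0925160)/3 = -0.3841975
R_{2,1} = -0.3457549 + (-0.3457549 − (-0.2650191))/3 = -0.3726668
R_{2,2} = -0.3726668 + (-0.3726668 − (-0.3841975))/15 = -0.3718981

-0.37190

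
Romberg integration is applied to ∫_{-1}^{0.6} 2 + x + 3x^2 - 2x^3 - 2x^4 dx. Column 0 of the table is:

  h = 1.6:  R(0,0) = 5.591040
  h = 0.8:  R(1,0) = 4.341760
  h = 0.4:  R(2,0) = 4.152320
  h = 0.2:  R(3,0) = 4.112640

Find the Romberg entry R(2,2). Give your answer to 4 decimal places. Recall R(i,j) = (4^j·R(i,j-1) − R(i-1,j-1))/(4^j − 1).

4.1001

R(1,1) = 4.341760 + (4.341760 − 5.591040)/3 = 3.925333
R(2,1) = (4·4.152320 − 4.341760) / 3 = 4.089173
R(2,2) = 4.089173 + (4.089173 − 3.925333)/15 = 4.100096
(Column j=1 coincides with Simpson's rule on the same nodes.)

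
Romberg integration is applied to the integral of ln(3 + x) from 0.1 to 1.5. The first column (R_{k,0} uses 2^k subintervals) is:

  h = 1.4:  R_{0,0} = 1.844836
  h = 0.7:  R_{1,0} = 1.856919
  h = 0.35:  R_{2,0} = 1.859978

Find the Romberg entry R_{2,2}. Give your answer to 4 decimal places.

1.8610

Richardson extrapolation on the trapezoidal column (denominator 4−1=3):
R_{1,1} = (4·1.856919 − 1.844836) / 3 = 1.860947
R_{2,1} = (4·1.859978 − 1.856919) / 3 = 1.860998
R_{2,2} = (16·1.860998 − 1.860947) / 15 = 1.861001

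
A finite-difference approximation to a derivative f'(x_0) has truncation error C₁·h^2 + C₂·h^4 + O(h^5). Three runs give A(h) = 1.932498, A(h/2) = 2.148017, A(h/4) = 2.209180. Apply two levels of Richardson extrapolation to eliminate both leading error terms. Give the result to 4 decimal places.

2.2302

First eliminate the h^2 term (factor 2^2 = 4):
  B₁ = (4·2.148017 − 1.932498)/3 = 2.219857
  B₂ = (4·2.209180 − 2.148017)/3 = 2.229568
Then eliminate the h^4 term (factor 2^4 = 16):
  (16·2.229568 − 2.219857)/15 = 2.230215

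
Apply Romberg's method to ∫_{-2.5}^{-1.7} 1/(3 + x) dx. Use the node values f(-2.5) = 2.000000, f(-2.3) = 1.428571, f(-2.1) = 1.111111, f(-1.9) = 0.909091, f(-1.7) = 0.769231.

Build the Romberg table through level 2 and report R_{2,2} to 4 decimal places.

R_{0,0} (trapezoid, 1 panel, h=0.8000): 1.107692
R_{1,0} (trapezoid, 2 panels, h=0.4000): 0.998291
R_{2,0} (trapezoid, 4 panels, h=0.2000): 0.966678
R_{1,1} = 0.998291 + (0.998291 − 1.107692)/3 = 0.961824
R_{2,1} = 0.966678 + (0.966678 − 0.998291)/3 = 0.956140
R_{2,2} = 0.956140 + (0.956140 − 0.961824)/15 = 0.955761

0.9558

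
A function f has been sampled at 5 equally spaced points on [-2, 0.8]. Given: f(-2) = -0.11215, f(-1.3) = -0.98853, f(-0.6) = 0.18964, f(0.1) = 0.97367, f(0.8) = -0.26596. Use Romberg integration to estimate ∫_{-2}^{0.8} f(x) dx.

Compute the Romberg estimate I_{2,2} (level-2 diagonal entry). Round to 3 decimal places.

I_{0,0} (trapezoid, 1 panel, h=2.8000): -0.52935
I_{1,0} (trapezoid, 2 panels, h=1.4000): 0.00082
I_{2,0} (trapezoid, 4 panels, h=0.7000): -0.00999
I_{1,1} = 0.00082 + (0.00082 − (-0.52935))/3 = 0.17754
I_{2,1} = -0.00999 + (-0.00999 − 0.00082)/3 = -0.01359
I_{2,2} = -0.01359 + (-0.01359 − 0.17754)/15 = -0.02633

-0.026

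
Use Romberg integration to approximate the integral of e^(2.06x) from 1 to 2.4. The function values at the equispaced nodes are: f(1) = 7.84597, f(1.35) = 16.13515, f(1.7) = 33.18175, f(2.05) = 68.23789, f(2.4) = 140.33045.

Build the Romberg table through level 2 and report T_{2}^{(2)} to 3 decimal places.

64.328

T_{0}^{(0)} (trapezoid, 1 panel, h=1.4000): 103.72349
T_{1}^{(0)} (trapezoid, 2 panels, h=0.7000): 75.08897
T_{2}^{(0)} (trapezoid, 4 panels, h=0.3500): 67.07505
T_{1}^{(1)} = 75.08897 + (75.08897 − 103.72349)/3 = 65.54413
T_{2}^{(1)} = 67.07505 + (67.07505 − 75.08897)/3 = 64.40374
T_{2}^{(2)} = 64.40374 + (64.40374 − 65.54413)/15 = 64.32771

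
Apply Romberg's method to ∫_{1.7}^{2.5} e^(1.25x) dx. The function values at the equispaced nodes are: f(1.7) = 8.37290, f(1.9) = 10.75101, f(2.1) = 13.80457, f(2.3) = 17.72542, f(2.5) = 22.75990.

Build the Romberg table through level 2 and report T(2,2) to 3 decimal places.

11.510

T(0,0) (trapezoid, 1 panel, h=0.8000): 12.45312
T(1,0) (trapezoid, 2 panels, h=0.4000): 11.74839
T(2,0) (trapezoid, 4 panels, h=0.2000): 11.56948
T(1,1) = 11.74839 + (11.74839 − 12.45312)/3 = 11.51348
T(2,1) = 11.56948 + (11.56948 − 11.74839)/3 = 11.50984
T(2,2) = 11.50984 + (11.50984 − 11.51348)/15 = 11.50960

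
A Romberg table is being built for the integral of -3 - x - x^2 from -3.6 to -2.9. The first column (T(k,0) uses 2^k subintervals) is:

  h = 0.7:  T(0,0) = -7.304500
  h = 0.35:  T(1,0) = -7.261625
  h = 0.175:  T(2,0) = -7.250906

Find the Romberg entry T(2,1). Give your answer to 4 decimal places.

-7.2473

Richardson extrapolation on the trapezoidal column (denominator 4−1=3):
T(2,1) = -7.250906 + (-7.250906 − (-7.261625))/3 = -7.247333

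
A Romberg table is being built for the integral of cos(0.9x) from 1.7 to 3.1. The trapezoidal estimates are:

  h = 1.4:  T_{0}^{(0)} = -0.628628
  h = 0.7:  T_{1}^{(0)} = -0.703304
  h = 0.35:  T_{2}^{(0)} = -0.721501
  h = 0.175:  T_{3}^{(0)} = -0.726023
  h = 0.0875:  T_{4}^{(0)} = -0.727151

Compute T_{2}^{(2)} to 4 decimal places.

-0.7275

T_{1}^{(1)} = -0.703304 + (-0.703304 − (-0.628628))/3 = -0.728196
T_{2}^{(1)} = -0.721501 + (-0.721501 − (-0.703304))/3 = -0.727567
T_{2}^{(2)} = (16·(-0.727567) − (-0.728196)) / 15 = -0.727525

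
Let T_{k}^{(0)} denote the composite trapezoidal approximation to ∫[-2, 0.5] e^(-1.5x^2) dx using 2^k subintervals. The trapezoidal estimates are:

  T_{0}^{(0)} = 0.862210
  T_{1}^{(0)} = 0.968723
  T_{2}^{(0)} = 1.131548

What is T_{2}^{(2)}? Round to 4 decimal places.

Richardson extrapolation on the trapezoidal column (denominator 4−1=3):
T_{1}^{(1)} = (4·0.968723 − 0.862210) / 3 = 1.004227
T_{2}^{(1)} = (4·1.131548 − 0.968723) / 3 = 1.185823
T_{2}^{(2)} = 1.185823 + (1.185823 − 1.004227)/15 = 1.197929

1.1979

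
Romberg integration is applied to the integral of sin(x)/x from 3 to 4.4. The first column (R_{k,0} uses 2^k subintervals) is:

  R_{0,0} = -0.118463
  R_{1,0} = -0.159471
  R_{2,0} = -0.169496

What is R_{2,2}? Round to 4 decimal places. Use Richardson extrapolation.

R_{1,1} = -0.159471 + (-0.159471 − (-0.118463))/3 = -0.173140
R_{2,1} = -0.169496 + (-0.169496 − (-0.159471))/3 = -0.172838
R_{2,2} = (16·(-0.172838) − (-0.173140)) / 15 = -0.172818

-0.1728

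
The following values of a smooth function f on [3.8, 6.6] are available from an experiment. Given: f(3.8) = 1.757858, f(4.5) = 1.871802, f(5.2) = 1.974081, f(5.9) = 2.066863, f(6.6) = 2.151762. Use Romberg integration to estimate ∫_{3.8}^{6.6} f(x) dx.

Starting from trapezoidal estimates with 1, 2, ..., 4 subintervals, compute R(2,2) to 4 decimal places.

R(0,0) (trapezoid, 1 panel, h=2.8000): 5.473468
R(1,0) (trapezoid, 2 panels, h=1.4000): 5.500447
R(2,0) (trapezoid, 4 panels, h=0.7000): 5.507289
R(1,1) = 5.500447 + (5.500447 − 5.473468)/3 = 5.509440
R(2,1) = 5.507289 + (5.507289 − 5.500447)/3 = 5.509570
R(2,2) = 5.509570 + (5.509570 − 5.509440)/15 = 5.509579

5.5096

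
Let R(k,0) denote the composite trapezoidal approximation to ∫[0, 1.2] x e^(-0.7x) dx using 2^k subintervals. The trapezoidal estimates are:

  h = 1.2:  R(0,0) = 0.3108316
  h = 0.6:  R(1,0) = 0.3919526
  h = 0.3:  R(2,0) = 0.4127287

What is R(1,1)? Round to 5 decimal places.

0.41899

Richardson extrapolation on the trapezoidal column (denominator 4−1=3):
R(1,1) = (4·0.3919526 − 0.3108316) / 3 = 0.4189929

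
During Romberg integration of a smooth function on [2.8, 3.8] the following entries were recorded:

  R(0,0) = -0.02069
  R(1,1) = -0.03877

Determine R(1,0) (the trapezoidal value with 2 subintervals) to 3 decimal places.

From R(1,1) = (4·R(1,0) − R(0,0))/3, solve for R(1,0):
4·R(1,0) = 3·(-0.03877) + (-0.02069) = -0.13700
R(1,0) = -0.03425

-0.034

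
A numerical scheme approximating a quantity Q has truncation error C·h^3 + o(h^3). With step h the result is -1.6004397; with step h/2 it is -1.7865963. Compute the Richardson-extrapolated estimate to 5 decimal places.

The leading error scales as h^3; refining by a factor of 2 reduces it by 2^3 = 8.
Extrapolated value = (8·A(h/2) − A(h)) / (8 − 1)
= (8·(-1.7865963) − (-1.6004397)) / 7
= -12.6923307 / 7 = -1.8131901

-1.81319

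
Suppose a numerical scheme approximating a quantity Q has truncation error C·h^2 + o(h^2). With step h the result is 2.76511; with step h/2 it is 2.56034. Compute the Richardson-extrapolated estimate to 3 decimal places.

The leading error scales as h^2; refining by a factor of 2 reduces it by 2^2 = 4.
Extrapolated value = (4·A(h/2) − A(h)) / (4 − 1)
= (4·2.56034 − 2.76511) / 3
= 7.47625 / 3 = 2.49208

2.492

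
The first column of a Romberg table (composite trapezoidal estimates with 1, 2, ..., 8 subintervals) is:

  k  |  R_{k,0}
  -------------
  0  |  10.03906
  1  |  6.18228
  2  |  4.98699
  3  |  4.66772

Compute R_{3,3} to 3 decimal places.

R_{1,1} = (4·6.18228 − 10.03906) / 3 = 4.89669
R_{2,1} = 4.98699 + (4.98699 − 6.18228)/3 = 4.58856
R_{3,1} = 4.66772 + (4.66772 − 4.98699)/3 = 4.56130
R_{2,2} = (16·4.58856 − 4.89669) / 15 = 4.56802
R_{3,2} = (16·4.56130 − 4.58856) / 15 = 4.55948
R_{3,3} = 4.55948 + (4.55948 − 4.56802)/63 = 4.55934
(Column j=1 coincides with Simpson's rule on the same nodes.)

4.559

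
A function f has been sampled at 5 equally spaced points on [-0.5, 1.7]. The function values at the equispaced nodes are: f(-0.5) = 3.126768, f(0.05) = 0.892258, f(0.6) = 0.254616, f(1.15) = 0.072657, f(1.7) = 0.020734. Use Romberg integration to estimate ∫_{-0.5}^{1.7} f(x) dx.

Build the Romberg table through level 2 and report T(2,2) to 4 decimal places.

T(0,0) (trapezoid, 1 panel, h=2.2000): 3.462252
T(1,0) (trapezoid, 2 panels, h=1.1000): 2.011204
T(2,0) (trapezoid, 4 panels, h=0.5500): 1.536305
T(1,1) = 2.011204 + (2.011204 − 3.462252)/3 = 1.527521
T(2,1) = 1.536305 + (1.536305 − 2.011204)/3 = 1.378005
T(2,2) = 1.378005 + (1.378005 − 1.527521)/15 = 1.368037

1.3680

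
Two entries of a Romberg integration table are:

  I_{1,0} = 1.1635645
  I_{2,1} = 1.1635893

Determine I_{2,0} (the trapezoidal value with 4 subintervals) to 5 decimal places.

From I_{2,1} = (4·I_{2,0} − I_{1,0})/3, solve for I_{2,0}:
4·I_{2,0} = 3·1.1635893 + 1.1635645 = 4.6543324
I_{2,0} = 1.1635831

1.16358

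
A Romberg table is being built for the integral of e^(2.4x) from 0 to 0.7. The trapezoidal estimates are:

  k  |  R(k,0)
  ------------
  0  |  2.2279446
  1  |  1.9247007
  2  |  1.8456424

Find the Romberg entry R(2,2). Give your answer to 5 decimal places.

Richardson extrapolation on the trapezoidal column (denominator 4−1=3):
R(1,1) = (4·1.9247007 − 2.2279446) / 3 = 1.8236194
R(2,1) = (4·1.8456424 − 1.9247007) / 3 = 1.8192896
R(2,2) = (16·1.8192896 − 1.8236194) / 15 = 1.8190009

1.81900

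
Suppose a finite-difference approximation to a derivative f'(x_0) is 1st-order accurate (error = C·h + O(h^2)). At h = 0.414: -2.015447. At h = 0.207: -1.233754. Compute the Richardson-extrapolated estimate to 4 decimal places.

Extrapolated value = (2·A(h/2) − A(h)) / (2 − 1)
= (2·(-1.233754) − (-2.015447)) / 1
= -0.452061 / 1 = -0.452061

-0.4521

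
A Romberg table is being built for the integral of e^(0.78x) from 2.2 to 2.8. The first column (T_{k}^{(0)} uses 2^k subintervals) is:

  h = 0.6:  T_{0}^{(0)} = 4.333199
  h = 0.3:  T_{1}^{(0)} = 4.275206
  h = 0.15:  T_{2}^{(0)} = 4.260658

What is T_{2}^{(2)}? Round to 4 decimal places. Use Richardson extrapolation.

4.2558

T_{1}^{(1)} = (4·4.275206 − 4.333199) / 3 = 4.255875
T_{2}^{(1)} = 4.260658 + (4.260658 − 4.275206)/3 = 4.255809
T_{2}^{(2)} = (16·4.255809 − 4.255875) / 15 = 4.255805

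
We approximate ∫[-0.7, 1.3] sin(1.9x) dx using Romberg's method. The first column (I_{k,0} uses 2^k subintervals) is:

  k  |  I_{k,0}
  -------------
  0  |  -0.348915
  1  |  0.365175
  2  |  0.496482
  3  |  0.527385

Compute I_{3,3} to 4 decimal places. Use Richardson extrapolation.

0.5375

Richardson extrapolation on the trapezoidal column (denominator 4−1=3):
I_{1,1} = (4·0.365175 − (-0.348915)) / 3 = 0.603205
I_{2,1} = 0.496482 + (0.496482 − 0.365175)/3 = 0.540251
I_{3,1} = (4·0.527385 − 0.496482) / 3 = 0.537686
I_{2,2} = 0.540251 + (0.540251 − 0.603205)/15 = 0.536054
I_{3,2} = (16·0.537686 − 0.540251) / 15 = 0.537515
I_{3,3} = (64·0.537515 − 0.536054) / 63 = 0.537538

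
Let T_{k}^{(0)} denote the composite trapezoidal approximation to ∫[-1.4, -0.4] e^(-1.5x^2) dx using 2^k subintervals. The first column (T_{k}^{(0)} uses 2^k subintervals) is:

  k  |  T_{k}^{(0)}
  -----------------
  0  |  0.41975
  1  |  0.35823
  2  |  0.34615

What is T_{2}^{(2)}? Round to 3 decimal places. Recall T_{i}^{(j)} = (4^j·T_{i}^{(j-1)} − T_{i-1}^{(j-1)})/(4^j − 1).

T_{1}^{(1)} = 0.35823 + (0.35823 − 0.41975)/3 = 0.33772
T_{2}^{(1)} = (4·0.34615 − 0.35823) / 3 = 0.34212
T_{2}^{(2)} = (16·0.34212 − 0.33772) / 15 = 0.34241
(Column j=1 coincides with Simpson's rule on the same nodes.)

0.342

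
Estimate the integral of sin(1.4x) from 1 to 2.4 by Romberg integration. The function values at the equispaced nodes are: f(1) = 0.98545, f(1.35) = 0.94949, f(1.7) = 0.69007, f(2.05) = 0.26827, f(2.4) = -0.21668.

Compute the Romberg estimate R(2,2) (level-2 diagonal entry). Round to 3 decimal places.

R(0,0) (trapezoid, 1 panel, h=1.4000): 0.53814
R(1,0) (trapezoid, 2 panels, h=0.7000): 0.75212
R(2,0) (trapezoid, 4 panels, h=0.3500): 0.80228
R(1,1) = 0.75212 + (0.75212 − 0.53814)/3 = 0.82345
R(2,1) = 0.80228 + (0.80228 − 0.75212)/3 = 0.81900
R(2,2) = 0.81900 + (0.81900 − 0.82345)/15 = 0.81870

0.819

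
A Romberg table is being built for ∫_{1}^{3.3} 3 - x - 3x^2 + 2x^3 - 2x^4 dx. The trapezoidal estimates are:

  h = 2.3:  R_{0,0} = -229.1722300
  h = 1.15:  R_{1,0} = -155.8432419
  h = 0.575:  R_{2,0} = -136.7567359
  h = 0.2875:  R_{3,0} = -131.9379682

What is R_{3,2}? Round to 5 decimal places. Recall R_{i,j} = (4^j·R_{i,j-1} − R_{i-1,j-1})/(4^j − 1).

Richardson extrapolation on the trapezoidal column (denominator 4−1=3):
R_{2,1} = -136.7567359 + (-136.7567359 − (-155.8432419))/3 = -130.3945672
R_{3,1} = -131.9379682 + (-131.9379682 − (-136.7567359))/3 = -130.3317123
R_{3,2} = -130.3317123 + (-130.3317123 − (-130.3945672))/15 = -130.3275220
(Column j=1 coincides with Simpson's rule on the same nodes.)

-130.32752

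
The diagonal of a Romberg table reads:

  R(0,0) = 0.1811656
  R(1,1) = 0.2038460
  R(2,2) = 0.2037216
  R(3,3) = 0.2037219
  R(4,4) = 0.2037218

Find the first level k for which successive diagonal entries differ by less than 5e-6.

|R(1,1) − R(0,0)| = 0.0226804 ≥ 5e-6
|R(2,2) − R(1,1)| = 0.0001244 ≥ 5e-6
|R(3,3) − R(2,2)| = 0.0000003 < 5e-6

k = 3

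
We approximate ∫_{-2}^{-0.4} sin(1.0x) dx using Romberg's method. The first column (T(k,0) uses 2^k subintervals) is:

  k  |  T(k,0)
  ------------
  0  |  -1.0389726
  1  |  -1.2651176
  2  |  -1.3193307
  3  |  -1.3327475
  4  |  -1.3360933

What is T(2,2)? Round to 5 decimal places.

-1.33720

Richardson extrapolation on the trapezoidal column (denominator 4−1=3):
T(1,1) = (4·(-1.2651176) − (-1.0389726)) / 3 = -1.3404993
T(2,1) = (4·(-1.3193307) − (-1.2651176)) / 3 = -1.3374017
T(2,2) = -1.3374017 + (-1.3374017 − (-1.3404993))/15 = -1.3371952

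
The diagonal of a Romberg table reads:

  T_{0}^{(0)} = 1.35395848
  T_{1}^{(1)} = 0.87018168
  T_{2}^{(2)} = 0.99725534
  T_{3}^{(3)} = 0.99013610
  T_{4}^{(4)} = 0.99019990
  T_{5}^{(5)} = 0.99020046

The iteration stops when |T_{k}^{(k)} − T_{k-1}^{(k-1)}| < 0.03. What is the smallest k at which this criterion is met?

k = 3

|T_{1}^{(1)} − T_{0}^{(0)}| = 0.48377680 ≥ 0.03
|T_{2}^{(2)} − T_{1}^{(1)}| = 0.12707366 ≥ 0.03
|T_{3}^{(3)} − T_{2}^{(2)}| = 0.00711924 < 0.03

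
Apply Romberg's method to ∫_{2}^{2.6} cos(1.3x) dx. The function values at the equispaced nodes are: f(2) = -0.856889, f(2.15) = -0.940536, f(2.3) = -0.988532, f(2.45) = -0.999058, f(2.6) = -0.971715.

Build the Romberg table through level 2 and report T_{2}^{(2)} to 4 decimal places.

-0.5782

T_{0}^{(0)} (trapezoid, 1 panel, h=0.6000): -0.548581
T_{1}^{(0)} (trapezoid, 2 panels, h=0.3000): -0.570850
T_{2}^{(0)} (trapezoid, 4 panels, h=0.1500): -0.576364
T_{1}^{(1)} = -0.570850 + (-0.570850 − (-0.548581))/3 = -0.578273
T_{2}^{(1)} = -0.576364 + (-0.576364 − (-0.570850))/3 = -0.578202
T_{2}^{(2)} = -0.578202 + (-0.578202 − (-0.578273))/15 = -0.578197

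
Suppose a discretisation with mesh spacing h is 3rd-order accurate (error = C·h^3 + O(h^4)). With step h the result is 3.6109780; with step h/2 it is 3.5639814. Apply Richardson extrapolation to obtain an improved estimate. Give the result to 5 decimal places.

3.55727

The leading error scales as h^3; refining by a factor of 2 reduces it by 2^3 = 8.
Extrapolated value = (8·A(h/2) − A(h)) / (8 − 1)
= (8·3.5639814 − 3.6109780) / 7
= 24.9008732 / 7 = 3.5572676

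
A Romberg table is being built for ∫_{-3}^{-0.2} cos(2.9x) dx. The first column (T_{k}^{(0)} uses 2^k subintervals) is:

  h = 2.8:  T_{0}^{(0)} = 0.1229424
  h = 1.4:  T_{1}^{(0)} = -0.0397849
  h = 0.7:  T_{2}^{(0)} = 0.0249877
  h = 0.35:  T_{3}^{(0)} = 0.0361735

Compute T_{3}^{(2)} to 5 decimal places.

Richardson extrapolation on the trapezoidal column (denominator 4−1=3):
T_{2}^{(1)} = (4·0.0249877 − (-0.0397849)) / 3 = 0.0465786
T_{3}^{(1)} = (4·0.0361735 − 0.0249877) / 3 = 0.0399021
T_{3}^{(2)} = 0.0399021 + (0.0399021 − 0.0465786)/15 = 0.0394570

0.03946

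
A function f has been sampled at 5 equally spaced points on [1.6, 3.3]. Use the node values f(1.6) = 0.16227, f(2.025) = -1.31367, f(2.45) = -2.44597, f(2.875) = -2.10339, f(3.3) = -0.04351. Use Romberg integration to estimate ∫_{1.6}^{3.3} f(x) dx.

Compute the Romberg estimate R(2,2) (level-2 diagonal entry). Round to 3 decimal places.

-2.604

R(0,0) (trapezoid, 1 panel, h=1.7000): 0.10095
R(1,0) (trapezoid, 2 panels, h=0.8500): -2.02860
R(2,0) (trapezoid, 4 panels, h=0.4250): -2.46655
R(1,1) = -2.02860 + (-2.02860 − 0.10095)/3 = -2.73845
R(2,1) = -2.46655 + (-2.46655 − (-2.02860))/3 = -2.61253
R(2,2) = -2.61253 + (-2.61253 − (-2.73845))/15 = -2.60414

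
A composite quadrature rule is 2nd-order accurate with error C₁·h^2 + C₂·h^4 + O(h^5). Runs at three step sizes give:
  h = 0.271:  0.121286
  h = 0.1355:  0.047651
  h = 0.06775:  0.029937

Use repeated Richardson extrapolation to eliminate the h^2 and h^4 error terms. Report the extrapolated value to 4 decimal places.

First eliminate the h^2 term (factor 2^2 = 4):
  B₁ = (4·0.047651 − 0.121286)/3 = 0.023106
  B₂ = (4·0.029937 − 0.047651)/3 = 0.024032
Then eliminate the h^4 term (factor 2^4 = 16):
  (16·0.024032 − 0.023106)/15 = 0.024094

0.0241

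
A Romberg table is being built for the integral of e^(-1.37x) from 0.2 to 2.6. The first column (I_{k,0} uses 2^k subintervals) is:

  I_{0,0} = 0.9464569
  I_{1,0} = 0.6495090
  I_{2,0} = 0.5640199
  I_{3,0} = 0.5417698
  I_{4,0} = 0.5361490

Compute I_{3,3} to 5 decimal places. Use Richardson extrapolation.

0.53427

Richardson extrapolation on the trapezoidal column (denominator 4−1=3):
I_{1,1} = (4·0.6495090 − 0.9464569) / 3 = 0.5505264
I_{2,1} = (4·0.5640199 − 0.6495090) / 3 = 0.5355235
I_{3,1} = 0.5417698 + (0.5417698 − 0.5640199)/3 = 0.5343531
I_{2,2} = 0.5355235 + (0.5355235 − 0.5505264)/15 = 0.5345233
I_{3,2} = 0.5343531 + (0.5343531 − 0.5355235)/15 = 0.5342751
I_{3,3} = 0.5342751 + (0.5342751 − 0.5345233)/63 = 0.5342712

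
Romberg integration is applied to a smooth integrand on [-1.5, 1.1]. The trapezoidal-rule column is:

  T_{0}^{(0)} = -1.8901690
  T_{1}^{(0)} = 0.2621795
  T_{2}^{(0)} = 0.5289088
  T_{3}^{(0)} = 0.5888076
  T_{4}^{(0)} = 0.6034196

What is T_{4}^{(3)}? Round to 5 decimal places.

T_{2}^{(1)} = (4·0.5289088 − 0.2621795) / 3 = 0.6178186
T_{3}^{(1)} = (4·0.5888076 − 0.5289088) / 3 = 0.6087739
T_{4}^{(1)} = 0.6034196 + (0.6034196 − 0.5888076)/3 = 0.6082903
T_{3}^{(2)} = (16·0.6087739 − 0.6178186) / 15 = 0.6081709
T_{4}^{(2)} = (16·0.6082903 − 0.6087739) / 15 = 0.6082581
T_{4}^{(3)} = (64·0.6082581 − 0.6081709) / 63 = 0.6082595
(Column j=1 coincides with Simpson's rule on the same nodes.)

0.60826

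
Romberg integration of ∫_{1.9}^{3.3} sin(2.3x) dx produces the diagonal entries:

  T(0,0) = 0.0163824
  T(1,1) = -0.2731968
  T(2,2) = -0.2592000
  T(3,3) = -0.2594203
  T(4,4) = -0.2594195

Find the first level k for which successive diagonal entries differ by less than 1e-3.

k = 3

|T(1,1) − T(0,0)| = 0.2895792 ≥ 1e-3
|T(2,2) − T(1,1)| = 0.0139968 ≥ 1e-3
|T(3,3) − T(2,2)| = 0.0002203 < 1e-3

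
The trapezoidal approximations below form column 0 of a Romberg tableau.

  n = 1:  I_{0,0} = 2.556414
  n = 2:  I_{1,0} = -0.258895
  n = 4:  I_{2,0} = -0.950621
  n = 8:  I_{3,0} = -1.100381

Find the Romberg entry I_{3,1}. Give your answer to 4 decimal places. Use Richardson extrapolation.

Richardson extrapolation on the trapezoidal column (denominator 4−1=3):
I_{3,1} = (4·(-1.100381) − (-0.950621)) / 3 = -1.150301

-1.1503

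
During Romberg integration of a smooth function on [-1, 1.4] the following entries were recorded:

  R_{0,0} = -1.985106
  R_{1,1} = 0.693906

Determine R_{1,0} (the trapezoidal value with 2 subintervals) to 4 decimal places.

From R_{1,1} = (4·R_{1,0} − R_{0,0})/3, solve for R_{1,0}:
4·R_{1,0} = 3·0.693906 + (-1.985106) = 0.096612
R_{1,0} = 0.024153

0.0242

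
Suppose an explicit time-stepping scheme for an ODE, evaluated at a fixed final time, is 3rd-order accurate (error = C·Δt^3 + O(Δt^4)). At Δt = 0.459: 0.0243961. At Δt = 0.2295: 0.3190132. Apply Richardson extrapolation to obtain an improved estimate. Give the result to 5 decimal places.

The leading error scales as Δt^3; refining by a factor of 2 reduces it by 2^3 = 8.
Extrapolated value = (8·A(Δt/2) − A(Δt)) / (8 − 1)
= (8·0.3190132 − 0.0243961) / 7
= 2.5277095 / 7 = 0.3611014

0.36110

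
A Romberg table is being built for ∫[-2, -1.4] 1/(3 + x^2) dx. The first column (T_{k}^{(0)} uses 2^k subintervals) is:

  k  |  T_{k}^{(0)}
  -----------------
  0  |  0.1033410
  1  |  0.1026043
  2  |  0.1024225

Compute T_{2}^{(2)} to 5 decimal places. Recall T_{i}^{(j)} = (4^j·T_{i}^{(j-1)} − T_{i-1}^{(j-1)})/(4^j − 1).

T_{1}^{(1)} = (4·0.1026043 − 0.1033410) / 3 = 0.1023587
T_{2}^{(1)} = 0.1024225 + (0.1024225 − 0.1026043)/3 = 0.1023619
T_{2}^{(2)} = (16·0.1023619 − 0.1023587) / 15 = 0.1023621

0.10236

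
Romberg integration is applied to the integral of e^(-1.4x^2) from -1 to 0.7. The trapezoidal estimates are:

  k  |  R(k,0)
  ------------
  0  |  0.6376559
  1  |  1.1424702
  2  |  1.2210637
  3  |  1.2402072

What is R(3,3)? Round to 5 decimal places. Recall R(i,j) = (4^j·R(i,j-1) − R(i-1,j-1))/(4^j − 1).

Richardson extrapolation on the trapezoidal column (denominator 4−1=3):
R(1,1) = 1.1424702 + (1.1424702 − 0.6376559)/3 = 1.3107416
R(2,1) = (4·1.2210637 − 1.1424702) / 3 = 1.2472615
R(3,1) = 1.2402072 + (1.2402072 − 1.2210637)/3 = 1.2465884
R(2,2) = 1.2472615 + (1.2472615 − 1.3107416)/15 = 1.2430295
R(3,2) = 1.2465884 + (1.2465884 − 1.2472615)/15 = 1.2465435
R(3,3) = 1.2465435 + (1.2465435 − 1.2430295)/63 = 1.2465993

1.24660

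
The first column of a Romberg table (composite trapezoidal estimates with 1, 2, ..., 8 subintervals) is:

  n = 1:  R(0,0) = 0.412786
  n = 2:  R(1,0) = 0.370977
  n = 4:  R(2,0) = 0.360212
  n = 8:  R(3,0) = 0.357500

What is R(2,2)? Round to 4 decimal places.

Richardson extrapolation on the trapezoidal column (denominator 4−1=3):
R(1,1) = 0.370977 + (0.370977 − 0.412786)/3 = 0.357041
R(2,1) = 0.360212 + (0.360212 − 0.370977)/3 = 0.356624
R(2,2) = 0.356624 + (0.356624 − 0.357041)/15 = 0.356596

0.3566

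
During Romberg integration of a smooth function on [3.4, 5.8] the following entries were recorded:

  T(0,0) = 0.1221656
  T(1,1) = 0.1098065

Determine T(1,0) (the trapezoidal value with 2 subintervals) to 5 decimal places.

0.11290

From T(1,1) = (4·T(1,0) − T(0,0))/3, solve for T(1,0):
4·T(1,0) = 3·0.1098065 + 0.1221656 = 0.4515851
T(1,0) = 0.1128963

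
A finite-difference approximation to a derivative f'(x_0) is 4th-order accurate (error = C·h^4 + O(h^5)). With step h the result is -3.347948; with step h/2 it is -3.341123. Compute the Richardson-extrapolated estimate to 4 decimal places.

-3.3407

The leading error scales as h^4; refining by a factor of 2 reduces it by 2^4 = 16.
Extrapolated value = (16·A(h/2) − A(h)) / (16 − 1)
= (16·(-3.341123) − (-3.347948)) / 15
= -50.110020 / 15 = -3.340668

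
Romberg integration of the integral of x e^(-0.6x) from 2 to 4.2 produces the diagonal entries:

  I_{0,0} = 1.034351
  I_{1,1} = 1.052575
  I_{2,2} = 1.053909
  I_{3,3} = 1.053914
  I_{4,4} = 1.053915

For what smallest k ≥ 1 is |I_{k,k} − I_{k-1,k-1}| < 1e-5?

|I_{1,1} − I_{0,0}| = 0.018224 ≥ 1e-5
|I_{2,2} − I_{1,1}| = 0.001334 ≥ 1e-5
|I_{3,3} − I_{2,2}| = 0.000005 < 1e-5

k = 3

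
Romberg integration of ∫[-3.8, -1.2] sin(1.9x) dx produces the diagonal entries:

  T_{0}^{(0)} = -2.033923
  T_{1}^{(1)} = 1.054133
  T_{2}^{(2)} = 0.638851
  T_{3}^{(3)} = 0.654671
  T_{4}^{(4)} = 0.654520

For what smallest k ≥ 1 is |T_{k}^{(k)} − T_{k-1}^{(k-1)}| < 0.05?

|T_{1}^{(1)} − T_{0}^{(0)}| = 3.088056 ≥ 0.05
|T_{2}^{(2)} − T_{1}^{(1)}| = 0.415282 ≥ 0.05
|T_{3}^{(3)} − T_{2}^{(2)}| = 0.015820 < 0.05

k = 3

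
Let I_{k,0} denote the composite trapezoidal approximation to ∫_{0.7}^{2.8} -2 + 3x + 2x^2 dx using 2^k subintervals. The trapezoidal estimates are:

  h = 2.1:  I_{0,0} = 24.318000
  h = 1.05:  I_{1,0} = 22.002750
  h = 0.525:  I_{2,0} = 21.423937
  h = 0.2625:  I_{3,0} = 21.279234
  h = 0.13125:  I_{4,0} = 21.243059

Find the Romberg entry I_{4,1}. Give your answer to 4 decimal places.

Richardson extrapolation on the trapezoidal column (denominator 4−1=3):
I_{4,1} = 21.243059 + (21.243059 − 21.279234)/3 = 21.231001

21.2310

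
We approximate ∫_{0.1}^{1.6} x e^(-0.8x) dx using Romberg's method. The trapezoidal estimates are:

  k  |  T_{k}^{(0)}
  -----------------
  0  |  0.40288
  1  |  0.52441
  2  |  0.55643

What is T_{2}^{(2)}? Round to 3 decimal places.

0.567

T_{1}^{(1)} = (4·0.52441 − 0.40288) / 3 = 0.56492
T_{2}^{(1)} = (4·0.55643 − 0.52441) / 3 = 0.56710
T_{2}^{(2)} = 0.56710 + (0.56710 − 0.56492)/15 = 0.56725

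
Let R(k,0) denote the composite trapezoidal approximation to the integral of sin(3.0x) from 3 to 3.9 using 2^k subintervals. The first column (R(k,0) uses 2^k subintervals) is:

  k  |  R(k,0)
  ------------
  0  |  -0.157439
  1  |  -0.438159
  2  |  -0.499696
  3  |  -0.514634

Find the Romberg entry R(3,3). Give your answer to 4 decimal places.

-0.5196

Richardson extrapolation on the trapezoidal column (denominator 4−1=3):
R(1,1) = -0.438159 + (-0.438159 − (-0.157439))/3 = -0.531732
R(2,1) = (4·(-0.499696) − (-0.438159)) / 3 = -0.520208
R(3,1) = -0.514634 + (-0.514634 − (-0.499696))/3 = -0.519613
R(2,2) = (16·(-0.520208) − (-0.531732)) / 15 = -0.519440
R(3,2) = (16·(-0.519613) − (-0.520208)) / 15 = -0.519573
R(3,3) = -0.519573 + (-0.519573 − (-0.519440))/63 = -0.519575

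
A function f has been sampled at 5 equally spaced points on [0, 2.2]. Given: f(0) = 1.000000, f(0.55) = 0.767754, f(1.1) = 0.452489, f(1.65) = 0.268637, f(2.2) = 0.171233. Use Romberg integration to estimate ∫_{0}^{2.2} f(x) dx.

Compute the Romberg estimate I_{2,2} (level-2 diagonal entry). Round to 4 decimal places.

I_{0,0} (trapezoid, 1 panel, h=2.2000): 1.288356
I_{1,0} (trapezoid, 2 panels, h=1.1000): 1.141916
I_{2,0} (trapezoid, 4 panels, h=0.5500): 1.140973
I_{1,1} = 1.141916 + (1.141916 − 1.288356)/3 = 1.093103
I_{2,1} = 1.140973 + (1.140973 − 1.141916)/3 = 1.140659
I_{2,2} = 1.140659 + (1.140659 − 1.093103)/15 = 1.143829

1.1438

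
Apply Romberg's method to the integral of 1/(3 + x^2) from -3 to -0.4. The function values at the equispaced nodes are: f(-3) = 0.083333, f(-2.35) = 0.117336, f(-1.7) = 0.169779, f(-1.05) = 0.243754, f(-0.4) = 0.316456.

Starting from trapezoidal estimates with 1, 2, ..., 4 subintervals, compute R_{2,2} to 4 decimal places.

R_{0,0} (trapezoid, 1 panel, h=2.6000): 0.519726
R_{1,0} (trapezoid, 2 panels, h=1.3000): 0.480576
R_{2,0} (trapezoid, 4 panels, h=0.6500): 0.474996
R_{1,1} = 0.480576 + (0.480576 − 0.519726)/3 = 0.467526
R_{2,1} = 0.474996 + (0.474996 − 0.480576)/3 = 0.473136
R_{2,2} = 0.473136 + (0.473136 − 0.467526)/15 = 0.473510

0.4735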